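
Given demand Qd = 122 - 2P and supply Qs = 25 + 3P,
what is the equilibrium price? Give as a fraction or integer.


At equilibrium, Qd = Qs.
122 - 2P = 25 + 3P
122 - 25 = 2P + 3P
97 = 5P
P* = 97/5 = 97/5

97/5


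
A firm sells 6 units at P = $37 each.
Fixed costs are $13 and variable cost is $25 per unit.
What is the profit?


Total Revenue = P * Q = 37 * 6 = $222
Total Cost = FC + VC*Q = 13 + 25*6 = $163
Profit = TR - TC = 222 - 163 = $59

$59


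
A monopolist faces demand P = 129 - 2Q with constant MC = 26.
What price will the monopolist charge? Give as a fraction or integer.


MR = 129 - 4Q
Set MR = MC: 129 - 4Q = 26
Q* = 103/4
Substitute into demand:
P* = 129 - 2*103/4 = 155/2

155/2


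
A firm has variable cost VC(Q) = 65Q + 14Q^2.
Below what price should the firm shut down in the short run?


AVC(Q) = VC(Q)/Q = 65 + 14Q
AVC is increasing in Q, so minimum AVC is at Q -> 0+.
Min AVC = 65
The firm should shut down if P < 65.

65


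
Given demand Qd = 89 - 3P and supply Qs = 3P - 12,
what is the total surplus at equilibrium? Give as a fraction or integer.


Find equilibrium: 89 - 3P = 3P - 12
89 + 12 = 6P
P* = 101/6 = 101/6
Q* = 3*101/6 - 12 = 77/2
Inverse demand: P = 89/3 - Q/3, so P_max = 89/3
Inverse supply: P = 4 + Q/3, so P_min = 4
CS = (1/2) * 77/2 * (89/3 - 101/6) = 5929/24
PS = (1/2) * 77/2 * (101/6 - 4) = 5929/24
TS = CS + PS = 5929/24 + 5929/24 = 5929/12

5929/12


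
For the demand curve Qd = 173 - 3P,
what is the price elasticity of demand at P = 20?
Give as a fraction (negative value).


dQ/dP = -3
At P = 20: Q = 173 - 3*20 = 113
E = (dQ/dP)(P/Q) = (-3)(20/113) = -60/113

-60/113


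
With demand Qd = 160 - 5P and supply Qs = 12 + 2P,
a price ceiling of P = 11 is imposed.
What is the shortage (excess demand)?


At P = 11:
Qd = 160 - 5*11 = 105
Qs = 12 + 2*11 = 34
Shortage = Qd - Qs = 105 - 34 = 71

71


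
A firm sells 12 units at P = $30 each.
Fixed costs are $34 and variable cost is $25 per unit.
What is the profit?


Total Revenue = P * Q = 30 * 12 = $360
Total Cost = FC + VC*Q = 34 + 25*12 = $334
Profit = TR - TC = 360 - 334 = $26

$26


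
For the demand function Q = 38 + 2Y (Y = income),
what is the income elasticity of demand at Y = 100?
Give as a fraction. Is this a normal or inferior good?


dQ/dY = 2
At Y = 100: Q = 38 + 2*100 = 238
Ey = (dQ/dY)(Y/Q) = 2 * 100 / 238 = 100/119
Since Ey > 0, this is a normal good.

100/119 (normal good)


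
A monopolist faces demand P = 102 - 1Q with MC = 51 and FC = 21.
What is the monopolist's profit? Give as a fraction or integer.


MR = MC: 102 - 2Q = 51
Q* = 51/2
P* = 102 - 1*51/2 = 153/2
Profit = (P* - MC)*Q* - FC
= (153/2 - 51)*51/2 - 21
= 51/2*51/2 - 21
= 2601/4 - 21 = 2517/4

2517/4


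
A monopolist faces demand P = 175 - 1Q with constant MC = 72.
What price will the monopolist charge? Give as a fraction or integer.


MR = 175 - 2Q
Set MR = MC: 175 - 2Q = 72
Q* = 103/2
Substitute into demand:
P* = 175 - 1*103/2 = 247/2

247/2


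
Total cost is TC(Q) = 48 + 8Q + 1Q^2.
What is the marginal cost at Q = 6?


MC = dTC/dQ = 8 + 2*1*Q
At Q = 6:
MC = 8 + 2*6
MC = 8 + 12 = 20

20


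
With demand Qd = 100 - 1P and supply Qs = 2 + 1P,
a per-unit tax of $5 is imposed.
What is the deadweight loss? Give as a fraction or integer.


Pre-tax equilibrium quantity: Q* = 51
Post-tax equilibrium quantity: Q_tax = 97/2
Reduction in quantity: Q* - Q_tax = 5/2
DWL = (1/2) * tax * (Q* - Q_tax)
DWL = (1/2) * 5 * 5/2 = 25/4

25/4


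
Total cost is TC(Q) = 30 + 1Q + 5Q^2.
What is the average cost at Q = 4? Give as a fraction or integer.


TC(4) = 30 + 1*4 + 5*4^2
TC(4) = 30 + 4 + 80 = 114
AC = TC/Q = 114/4 = 57/2

57/2


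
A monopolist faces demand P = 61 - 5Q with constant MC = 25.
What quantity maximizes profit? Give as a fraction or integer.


TR = P*Q = (61 - 5Q)Q = 61Q - 5Q^2
MR = dTR/dQ = 61 - 10Q
Set MR = MC:
61 - 10Q = 25
36 = 10Q
Q* = 36/10 = 18/5

18/5


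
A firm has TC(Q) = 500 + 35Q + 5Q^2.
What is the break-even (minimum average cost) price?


AC(Q) = 500/Q + 35 + 5Q
To minimize: dAC/dQ = -500/Q^2 + 5 = 0
Q^2 = 500/5 = 100
Q* = 10
Min AC = 500/10 + 35 + 5*10
Min AC = 50 + 35 + 50 = 135

135


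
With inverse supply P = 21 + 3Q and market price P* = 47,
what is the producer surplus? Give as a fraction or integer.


Minimum supply price (at Q=0): P_min = 21
Quantity supplied at P* = 47:
Q* = (47 - 21)/3 = 26/3
PS = (1/2) * Q* * (P* - P_min)
PS = (1/2) * 26/3 * (47 - 21)
PS = (1/2) * 26/3 * 26 = 338/3

338/3


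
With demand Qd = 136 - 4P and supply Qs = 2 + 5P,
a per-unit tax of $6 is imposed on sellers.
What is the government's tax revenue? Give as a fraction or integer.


With tax on sellers, new supply: Qs' = 2 + 5(P - 6)
= 5P - 28
New equilibrium quantity:
Q_new = 568/9
Tax revenue = tax * Q_new = 6 * 568/9 = 1136/3

1136/3


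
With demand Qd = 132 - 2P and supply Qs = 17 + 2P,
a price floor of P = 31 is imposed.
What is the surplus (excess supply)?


At P = 31:
Qd = 132 - 2*31 = 70
Qs = 17 + 2*31 = 79
Surplus = Qs - Qd = 79 - 70 = 9

9


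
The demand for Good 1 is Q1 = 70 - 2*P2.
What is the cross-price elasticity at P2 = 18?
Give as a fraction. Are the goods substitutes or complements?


dQ1/dP2 = -2
At P2 = 18: Q1 = 70 - 2*18 = 34
Exy = (dQ1/dP2)(P2/Q1) = -2 * 18 / 34 = -18/17
Since Exy < 0, the goods are complements.

-18/17 (complements)


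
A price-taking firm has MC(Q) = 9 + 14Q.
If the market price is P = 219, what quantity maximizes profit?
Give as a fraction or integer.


In perfect competition, profit is maximized where P = MC.
219 = 9 + 14Q
210 = 14Q
Q* = 210/14 = 15

15


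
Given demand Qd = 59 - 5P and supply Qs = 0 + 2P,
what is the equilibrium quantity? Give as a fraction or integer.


First find equilibrium price:
59 - 5P = 0 + 2P
P* = 59/7 = 59/7
Then substitute into demand:
Q* = 59 - 5 * 59/7 = 118/7

118/7


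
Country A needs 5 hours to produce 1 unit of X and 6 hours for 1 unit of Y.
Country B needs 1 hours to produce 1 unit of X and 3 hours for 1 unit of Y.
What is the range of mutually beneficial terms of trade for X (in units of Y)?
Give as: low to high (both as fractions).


Opportunity cost of X for Country A = hours_X / hours_Y = 5/6 = 5/6 units of Y
Opportunity cost of X for Country B = hours_X / hours_Y = 1/3 = 1/3 units of Y
Terms of trade must be between the two opportunity costs.
Range: 1/3 to 5/6

1/3 to 5/6


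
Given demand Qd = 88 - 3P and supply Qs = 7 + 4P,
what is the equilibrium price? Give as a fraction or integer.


At equilibrium, Qd = Qs.
88 - 3P = 7 + 4P
88 - 7 = 3P + 4P
81 = 7P
P* = 81/7 = 81/7

81/7


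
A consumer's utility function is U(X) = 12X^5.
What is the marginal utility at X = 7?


MU = dU/dX = 12*5*X^(5-1)
MU = 60*X^4
At X = 7:
MU = 60 * 7^4
MU = 60 * 2401 = 144060

144060


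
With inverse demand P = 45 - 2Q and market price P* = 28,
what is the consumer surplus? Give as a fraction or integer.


Maximum willingness to pay (at Q=0): P_max = 45
Quantity demanded at P* = 28:
Q* = (45 - 28)/2 = 17/2
CS = (1/2) * Q* * (P_max - P*)
CS = (1/2) * 17/2 * (45 - 28)
CS = (1/2) * 17/2 * 17 = 289/4

289/4


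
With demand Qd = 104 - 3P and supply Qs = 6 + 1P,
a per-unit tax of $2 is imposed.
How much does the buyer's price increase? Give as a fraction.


With a per-unit tax, the buyer's price increase depends on relative slopes.
Supply slope: d = 1, Demand slope: b = 3
Buyer's price increase = d * tax / (b + d)
= 1 * 2 / (3 + 1)
= 2 / 4 = 1/2

1/2


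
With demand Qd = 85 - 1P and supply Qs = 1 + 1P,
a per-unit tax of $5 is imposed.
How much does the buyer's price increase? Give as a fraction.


With a per-unit tax, the buyer's price increase depends on relative slopes.
Supply slope: d = 1, Demand slope: b = 1
Buyer's price increase = d * tax / (b + d)
= 1 * 5 / (1 + 1)
= 5 / 2 = 5/2

5/2


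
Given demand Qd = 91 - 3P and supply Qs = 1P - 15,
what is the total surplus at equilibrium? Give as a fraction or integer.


Find equilibrium: 91 - 3P = 1P - 15
91 + 15 = 4P
P* = 106/4 = 53/2
Q* = 1*53/2 - 15 = 23/2
Inverse demand: P = 91/3 - Q/3, so P_max = 91/3
Inverse supply: P = 15 + Q/1, so P_min = 15
CS = (1/2) * 23/2 * (91/3 - 53/2) = 529/24
PS = (1/2) * 23/2 * (53/2 - 15) = 529/8
TS = CS + PS = 529/24 + 529/8 = 529/6

529/6


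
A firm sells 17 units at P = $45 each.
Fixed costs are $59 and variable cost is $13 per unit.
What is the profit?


Total Revenue = P * Q = 45 * 17 = $765
Total Cost = FC + VC*Q = 59 + 13*17 = $280
Profit = TR - TC = 765 - 280 = $485

$485


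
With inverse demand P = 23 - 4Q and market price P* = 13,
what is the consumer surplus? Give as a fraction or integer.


Maximum willingness to pay (at Q=0): P_max = 23
Quantity demanded at P* = 13:
Q* = (23 - 13)/4 = 5/2
CS = (1/2) * Q* * (P_max - P*)
CS = (1/2) * 5/2 * (23 - 13)
CS = (1/2) * 5/2 * 10 = 25/2

25/2


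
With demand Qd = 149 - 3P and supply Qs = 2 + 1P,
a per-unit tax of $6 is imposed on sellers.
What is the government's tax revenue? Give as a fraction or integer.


With tax on sellers, new supply: Qs' = 2 + 1(P - 6)
= 1P - 4
New equilibrium quantity:
Q_new = 137/4
Tax revenue = tax * Q_new = 6 * 137/4 = 411/2

411/2


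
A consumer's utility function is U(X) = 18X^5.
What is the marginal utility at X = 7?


MU = dU/dX = 18*5*X^(5-1)
MU = 90*X^4
At X = 7:
MU = 90 * 7^4
MU = 90 * 2401 = 216090

216090


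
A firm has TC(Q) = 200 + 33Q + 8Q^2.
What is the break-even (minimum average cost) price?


AC(Q) = 200/Q + 33 + 8Q
To minimize: dAC/dQ = -200/Q^2 + 8 = 0
Q^2 = 200/8 = 25
Q* = 5
Min AC = 200/5 + 33 + 8*5
Min AC = 40 + 33 + 40 = 113

113


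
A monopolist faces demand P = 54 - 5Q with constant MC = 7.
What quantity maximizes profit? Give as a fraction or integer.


TR = P*Q = (54 - 5Q)Q = 54Q - 5Q^2
MR = dTR/dQ = 54 - 10Q
Set MR = MC:
54 - 10Q = 7
47 = 10Q
Q* = 47/10 = 47/10

47/10


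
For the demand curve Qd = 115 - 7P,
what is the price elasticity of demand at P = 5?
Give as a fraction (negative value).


dQ/dP = -7
At P = 5: Q = 115 - 7*5 = 80
E = (dQ/dP)(P/Q) = (-7)(5/80) = -7/16

-7/16


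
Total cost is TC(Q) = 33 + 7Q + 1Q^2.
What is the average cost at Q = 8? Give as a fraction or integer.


TC(8) = 33 + 7*8 + 1*8^2
TC(8) = 33 + 56 + 64 = 153
AC = TC/Q = 153/8 = 153/8

153/8


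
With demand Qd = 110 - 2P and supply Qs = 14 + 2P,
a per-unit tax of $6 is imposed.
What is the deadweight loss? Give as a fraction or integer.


Pre-tax equilibrium quantity: Q* = 62
Post-tax equilibrium quantity: Q_tax = 56
Reduction in quantity: Q* - Q_tax = 6
DWL = (1/2) * tax * (Q* - Q_tax)
DWL = (1/2) * 6 * 6 = 18

18


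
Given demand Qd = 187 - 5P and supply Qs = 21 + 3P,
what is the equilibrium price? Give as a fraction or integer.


At equilibrium, Qd = Qs.
187 - 5P = 21 + 3P
187 - 21 = 5P + 3P
166 = 8P
P* = 166/8 = 83/4

83/4


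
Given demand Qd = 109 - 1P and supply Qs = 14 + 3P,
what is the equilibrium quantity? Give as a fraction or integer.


First find equilibrium price:
109 - 1P = 14 + 3P
P* = 95/4 = 95/4
Then substitute into demand:
Q* = 109 - 1 * 95/4 = 341/4

341/4


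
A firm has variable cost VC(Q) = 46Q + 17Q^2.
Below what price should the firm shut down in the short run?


AVC(Q) = VC(Q)/Q = 46 + 17Q
AVC is increasing in Q, so minimum AVC is at Q -> 0+.
Min AVC = 46
The firm should shut down if P < 46.

46


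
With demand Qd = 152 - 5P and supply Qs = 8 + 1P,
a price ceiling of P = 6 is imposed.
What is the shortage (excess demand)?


At P = 6:
Qd = 152 - 5*6 = 122
Qs = 8 + 1*6 = 14
Shortage = Qd - Qs = 122 - 14 = 108

108


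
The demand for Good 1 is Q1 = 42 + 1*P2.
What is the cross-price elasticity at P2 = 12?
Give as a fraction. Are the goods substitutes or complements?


dQ1/dP2 = 1
At P2 = 12: Q1 = 42 + 1*12 = 54
Exy = (dQ1/dP2)(P2/Q1) = 1 * 12 / 54 = 2/9
Since Exy > 0, the goods are substitutes.

2/9 (substitutes)


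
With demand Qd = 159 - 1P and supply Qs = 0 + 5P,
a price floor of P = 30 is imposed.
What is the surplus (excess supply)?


At P = 30:
Qd = 159 - 1*30 = 129
Qs = 0 + 5*30 = 150
Surplus = Qs - Qd = 150 - 129 = 21

21


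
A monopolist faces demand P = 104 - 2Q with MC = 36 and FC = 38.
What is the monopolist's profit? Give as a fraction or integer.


MR = MC: 104 - 4Q = 36
Q* = 17
P* = 104 - 2*17 = 70
Profit = (P* - MC)*Q* - FC
= (70 - 36)*17 - 38
= 34*17 - 38
= 578 - 38 = 540

540


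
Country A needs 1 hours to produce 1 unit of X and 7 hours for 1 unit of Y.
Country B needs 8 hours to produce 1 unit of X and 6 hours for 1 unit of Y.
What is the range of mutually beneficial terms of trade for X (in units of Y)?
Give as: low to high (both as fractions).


Opportunity cost of X for Country A = hours_X / hours_Y = 1/7 = 1/7 units of Y
Opportunity cost of X for Country B = hours_X / hours_Y = 8/6 = 4/3 units of Y
Terms of trade must be between the two opportunity costs.
Range: 1/7 to 4/3

1/7 to 4/3


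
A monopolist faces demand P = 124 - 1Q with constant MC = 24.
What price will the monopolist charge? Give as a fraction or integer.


MR = 124 - 2Q
Set MR = MC: 124 - 2Q = 24
Q* = 50
Substitute into demand:
P* = 124 - 1*50 = 74

74


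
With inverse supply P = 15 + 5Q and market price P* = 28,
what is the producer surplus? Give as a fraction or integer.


Minimum supply price (at Q=0): P_min = 15
Quantity supplied at P* = 28:
Q* = (28 - 15)/5 = 13/5
PS = (1/2) * Q* * (P* - P_min)
PS = (1/2) * 13/5 * (28 - 15)
PS = (1/2) * 13/5 * 13 = 169/10

169/10


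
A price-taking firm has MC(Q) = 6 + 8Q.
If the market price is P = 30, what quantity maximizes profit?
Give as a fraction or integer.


In perfect competition, profit is maximized where P = MC.
30 = 6 + 8Q
24 = 8Q
Q* = 24/8 = 3

3


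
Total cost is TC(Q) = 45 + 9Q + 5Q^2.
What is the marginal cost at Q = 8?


MC = dTC/dQ = 9 + 2*5*Q
At Q = 8:
MC = 9 + 10*8
MC = 9 + 80 = 89

89


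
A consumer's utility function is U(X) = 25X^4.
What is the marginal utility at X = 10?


MU = dU/dX = 25*4*X^(4-1)
MU = 100*X^3
At X = 10:
MU = 100 * 10^3
MU = 100 * 1000 = 100000

100000


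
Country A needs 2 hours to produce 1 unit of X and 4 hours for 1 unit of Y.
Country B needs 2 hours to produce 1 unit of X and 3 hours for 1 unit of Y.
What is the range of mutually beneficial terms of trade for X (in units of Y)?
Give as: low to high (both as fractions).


Opportunity cost of X for Country A = hours_X / hours_Y = 2/4 = 1/2 units of Y
Opportunity cost of X for Country B = hours_X / hours_Y = 2/3 = 2/3 units of Y
Terms of trade must be between the two opportunity costs.
Range: 1/2 to 2/3

1/2 to 2/3


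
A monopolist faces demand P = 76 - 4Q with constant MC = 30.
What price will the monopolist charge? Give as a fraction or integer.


MR = 76 - 8Q
Set MR = MC: 76 - 8Q = 30
Q* = 23/4
Substitute into demand:
P* = 76 - 4*23/4 = 53

53


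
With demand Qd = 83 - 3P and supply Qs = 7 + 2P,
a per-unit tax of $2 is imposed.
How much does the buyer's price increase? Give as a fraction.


With a per-unit tax, the buyer's price increase depends on relative slopes.
Supply slope: d = 2, Demand slope: b = 3
Buyer's price increase = d * tax / (b + d)
= 2 * 2 / (3 + 2)
= 4 / 5 = 4/5

4/5


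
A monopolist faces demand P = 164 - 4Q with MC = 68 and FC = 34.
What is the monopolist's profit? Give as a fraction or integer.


MR = MC: 164 - 8Q = 68
Q* = 12
P* = 164 - 4*12 = 116
Profit = (P* - MC)*Q* - FC
= (116 - 68)*12 - 34
= 48*12 - 34
= 576 - 34 = 542

542


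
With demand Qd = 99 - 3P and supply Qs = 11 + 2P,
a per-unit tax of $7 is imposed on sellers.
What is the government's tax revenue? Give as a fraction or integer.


With tax on sellers, new supply: Qs' = 11 + 2(P - 7)
= 2P - 3
New equilibrium quantity:
Q_new = 189/5
Tax revenue = tax * Q_new = 7 * 189/5 = 1323/5

1323/5


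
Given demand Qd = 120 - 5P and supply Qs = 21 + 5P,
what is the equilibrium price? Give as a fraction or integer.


At equilibrium, Qd = Qs.
120 - 5P = 21 + 5P
120 - 21 = 5P + 5P
99 = 10P
P* = 99/10 = 99/10

99/10


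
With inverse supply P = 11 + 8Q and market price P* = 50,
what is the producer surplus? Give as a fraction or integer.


Minimum supply price (at Q=0): P_min = 11
Quantity supplied at P* = 50:
Q* = (50 - 11)/8 = 39/8
PS = (1/2) * Q* * (P* - P_min)
PS = (1/2) * 39/8 * (50 - 11)
PS = (1/2) * 39/8 * 39 = 1521/16

1521/16


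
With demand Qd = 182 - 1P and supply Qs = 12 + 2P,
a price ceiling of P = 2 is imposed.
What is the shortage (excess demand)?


At P = 2:
Qd = 182 - 1*2 = 180
Qs = 12 + 2*2 = 16
Shortage = Qd - Qs = 180 - 16 = 164

164


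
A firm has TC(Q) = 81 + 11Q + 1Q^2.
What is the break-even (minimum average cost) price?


AC(Q) = 81/Q + 11 + 1Q
To minimize: dAC/dQ = -81/Q^2 + 1 = 0
Q^2 = 81/1 = 81
Q* = 9
Min AC = 81/9 + 11 + 1*9
Min AC = 9 + 11 + 9 = 29

29


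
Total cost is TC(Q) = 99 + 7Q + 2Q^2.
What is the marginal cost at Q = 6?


MC = dTC/dQ = 7 + 2*2*Q
At Q = 6:
MC = 7 + 4*6
MC = 7 + 24 = 31

31


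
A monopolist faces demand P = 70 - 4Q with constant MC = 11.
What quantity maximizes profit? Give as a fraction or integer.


TR = P*Q = (70 - 4Q)Q = 70Q - 4Q^2
MR = dTR/dQ = 70 - 8Q
Set MR = MC:
70 - 8Q = 11
59 = 8Q
Q* = 59/8 = 59/8

59/8


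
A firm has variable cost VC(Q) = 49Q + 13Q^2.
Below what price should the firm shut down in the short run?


AVC(Q) = VC(Q)/Q = 49 + 13Q
AVC is increasing in Q, so minimum AVC is at Q -> 0+.
Min AVC = 49
The firm should shut down if P < 49.

49


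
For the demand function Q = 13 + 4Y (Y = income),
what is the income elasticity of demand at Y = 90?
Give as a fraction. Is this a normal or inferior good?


dQ/dY = 4
At Y = 90: Q = 13 + 4*90 = 373
Ey = (dQ/dY)(Y/Q) = 4 * 90 / 373 = 360/373
Since Ey > 0, this is a normal good.

360/373 (normal good)


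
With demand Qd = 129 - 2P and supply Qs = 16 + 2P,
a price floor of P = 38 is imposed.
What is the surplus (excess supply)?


At P = 38:
Qd = 129 - 2*38 = 53
Qs = 16 + 2*38 = 92
Surplus = Qs - Qd = 92 - 53 = 39

39


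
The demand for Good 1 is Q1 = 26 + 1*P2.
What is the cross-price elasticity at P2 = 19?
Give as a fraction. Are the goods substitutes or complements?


dQ1/dP2 = 1
At P2 = 19: Q1 = 26 + 1*19 = 45
Exy = (dQ1/dP2)(P2/Q1) = 1 * 19 / 45 = 19/45
Since Exy > 0, the goods are substitutes.

19/45 (substitutes)


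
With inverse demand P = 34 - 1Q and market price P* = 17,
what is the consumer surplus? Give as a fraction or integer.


Maximum willingness to pay (at Q=0): P_max = 34
Quantity demanded at P* = 17:
Q* = (34 - 17)/1 = 17
CS = (1/2) * Q* * (P_max - P*)
CS = (1/2) * 17 * (34 - 17)
CS = (1/2) * 17 * 17 = 289/2

289/2


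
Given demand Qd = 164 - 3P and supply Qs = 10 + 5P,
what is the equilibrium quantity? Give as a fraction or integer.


First find equilibrium price:
164 - 3P = 10 + 5P
P* = 154/8 = 77/4
Then substitute into demand:
Q* = 164 - 3 * 77/4 = 425/4

425/4


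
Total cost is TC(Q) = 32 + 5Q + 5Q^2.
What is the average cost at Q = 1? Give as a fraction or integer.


TC(1) = 32 + 5*1 + 5*1^2
TC(1) = 32 + 5 + 5 = 42
AC = TC/Q = 42/1 = 42

42


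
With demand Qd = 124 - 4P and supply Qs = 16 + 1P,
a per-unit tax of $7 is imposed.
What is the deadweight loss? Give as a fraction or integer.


Pre-tax equilibrium quantity: Q* = 188/5
Post-tax equilibrium quantity: Q_tax = 32
Reduction in quantity: Q* - Q_tax = 28/5
DWL = (1/2) * tax * (Q* - Q_tax)
DWL = (1/2) * 7 * 28/5 = 98/5

98/5


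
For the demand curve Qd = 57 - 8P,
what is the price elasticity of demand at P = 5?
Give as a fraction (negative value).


dQ/dP = -8
At P = 5: Q = 57 - 8*5 = 17
E = (dQ/dP)(P/Q) = (-8)(5/17) = -40/17

-40/17


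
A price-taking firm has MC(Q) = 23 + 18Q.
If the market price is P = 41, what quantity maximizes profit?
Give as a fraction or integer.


In perfect competition, profit is maximized where P = MC.
41 = 23 + 18Q
18 = 18Q
Q* = 18/18 = 1

1


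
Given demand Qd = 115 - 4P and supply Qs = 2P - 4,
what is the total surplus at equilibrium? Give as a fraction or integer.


Find equilibrium: 115 - 4P = 2P - 4
115 + 4 = 6P
P* = 119/6 = 119/6
Q* = 2*119/6 - 4 = 107/3
Inverse demand: P = 115/4 - Q/4, so P_max = 115/4
Inverse supply: P = 2 + Q/2, so P_min = 2
CS = (1/2) * 107/3 * (115/4 - 119/6) = 11449/72
PS = (1/2) * 107/3 * (119/6 - 2) = 11449/36
TS = CS + PS = 11449/72 + 11449/36 = 11449/24

11449/24


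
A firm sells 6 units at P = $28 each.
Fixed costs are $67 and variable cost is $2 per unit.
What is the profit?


Total Revenue = P * Q = 28 * 6 = $168
Total Cost = FC + VC*Q = 67 + 2*6 = $79
Profit = TR - TC = 168 - 79 = $89

$89


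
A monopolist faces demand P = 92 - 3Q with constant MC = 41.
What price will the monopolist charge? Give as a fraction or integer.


MR = 92 - 6Q
Set MR = MC: 92 - 6Q = 41
Q* = 17/2
Substitute into demand:
P* = 92 - 3*17/2 = 133/2

133/2


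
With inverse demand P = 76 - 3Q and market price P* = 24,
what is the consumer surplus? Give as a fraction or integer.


Maximum willingness to pay (at Q=0): P_max = 76
Quantity demanded at P* = 24:
Q* = (76 - 24)/3 = 52/3
CS = (1/2) * Q* * (P_max - P*)
CS = (1/2) * 52/3 * (76 - 24)
CS = (1/2) * 52/3 * 52 = 1352/3

1352/3


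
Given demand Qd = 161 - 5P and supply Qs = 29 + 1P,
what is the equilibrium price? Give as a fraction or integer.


At equilibrium, Qd = Qs.
161 - 5P = 29 + 1P
161 - 29 = 5P + 1P
132 = 6P
P* = 132/6 = 22

22


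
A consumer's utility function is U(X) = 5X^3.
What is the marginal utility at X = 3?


MU = dU/dX = 5*3*X^(3-1)
MU = 15*X^2
At X = 3:
MU = 15 * 3^2
MU = 15 * 9 = 135

135


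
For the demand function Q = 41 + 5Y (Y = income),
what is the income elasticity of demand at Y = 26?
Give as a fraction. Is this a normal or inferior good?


dQ/dY = 5
At Y = 26: Q = 41 + 5*26 = 171
Ey = (dQ/dY)(Y/Q) = 5 * 26 / 171 = 130/171
Since Ey > 0, this is a normal good.

130/171 (normal good)


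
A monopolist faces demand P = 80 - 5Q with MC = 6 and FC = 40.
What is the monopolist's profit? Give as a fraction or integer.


MR = MC: 80 - 10Q = 6
Q* = 37/5
P* = 80 - 5*37/5 = 43
Profit = (P* - MC)*Q* - FC
= (43 - 6)*37/5 - 40
= 37*37/5 - 40
= 1369/5 - 40 = 1169/5

1169/5


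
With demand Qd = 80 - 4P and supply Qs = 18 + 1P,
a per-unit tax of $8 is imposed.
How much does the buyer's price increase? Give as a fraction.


With a per-unit tax, the buyer's price increase depends on relative slopes.
Supply slope: d = 1, Demand slope: b = 4
Buyer's price increase = d * tax / (b + d)
= 1 * 8 / (4 + 1)
= 8 / 5 = 8/5

8/5


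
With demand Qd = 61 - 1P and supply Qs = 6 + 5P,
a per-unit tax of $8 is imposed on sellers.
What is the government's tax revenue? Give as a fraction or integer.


With tax on sellers, new supply: Qs' = 6 + 5(P - 8)
= 5P - 34
New equilibrium quantity:
Q_new = 271/6
Tax revenue = tax * Q_new = 8 * 271/6 = 1084/3

1084/3


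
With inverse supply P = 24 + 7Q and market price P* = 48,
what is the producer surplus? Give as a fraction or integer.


Minimum supply price (at Q=0): P_min = 24
Quantity supplied at P* = 48:
Q* = (48 - 24)/7 = 24/7
PS = (1/2) * Q* * (P* - P_min)
PS = (1/2) * 24/7 * (48 - 24)
PS = (1/2) * 24/7 * 24 = 288/7

288/7


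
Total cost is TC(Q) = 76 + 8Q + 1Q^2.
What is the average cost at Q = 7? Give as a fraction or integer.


TC(7) = 76 + 8*7 + 1*7^2
TC(7) = 76 + 56 + 49 = 181
AC = TC/Q = 181/7 = 181/7

181/7


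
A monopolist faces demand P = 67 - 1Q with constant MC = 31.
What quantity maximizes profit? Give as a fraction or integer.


TR = P*Q = (67 - 1Q)Q = 67Q - 1Q^2
MR = dTR/dQ = 67 - 2Q
Set MR = MC:
67 - 2Q = 31
36 = 2Q
Q* = 36/2 = 18

18


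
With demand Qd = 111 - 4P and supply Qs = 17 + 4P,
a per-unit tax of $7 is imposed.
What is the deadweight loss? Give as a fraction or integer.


Pre-tax equilibrium quantity: Q* = 64
Post-tax equilibrium quantity: Q_tax = 50
Reduction in quantity: Q* - Q_tax = 14
DWL = (1/2) * tax * (Q* - Q_tax)
DWL = (1/2) * 7 * 14 = 49

49


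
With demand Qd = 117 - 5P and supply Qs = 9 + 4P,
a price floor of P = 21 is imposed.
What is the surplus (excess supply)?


At P = 21:
Qd = 117 - 5*21 = 12
Qs = 9 + 4*21 = 93
Surplus = Qs - Qd = 93 - 12 = 81

81


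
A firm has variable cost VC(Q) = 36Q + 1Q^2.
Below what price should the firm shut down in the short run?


AVC(Q) = VC(Q)/Q = 36 + 1Q
AVC is increasing in Q, so minimum AVC is at Q -> 0+.
Min AVC = 36
The firm should shut down if P < 36.

36


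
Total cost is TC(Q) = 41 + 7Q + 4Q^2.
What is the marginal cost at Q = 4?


MC = dTC/dQ = 7 + 2*4*Q
At Q = 4:
MC = 7 + 8*4
MC = 7 + 32 = 39

39


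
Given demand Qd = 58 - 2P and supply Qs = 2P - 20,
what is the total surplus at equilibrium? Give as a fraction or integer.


Find equilibrium: 58 - 2P = 2P - 20
58 + 20 = 4P
P* = 78/4 = 39/2
Q* = 2*39/2 - 20 = 19
Inverse demand: P = 29 - Q/2, so P_max = 29
Inverse supply: P = 10 + Q/2, so P_min = 10
CS = (1/2) * 19 * (29 - 39/2) = 361/4
PS = (1/2) * 19 * (39/2 - 10) = 361/4
TS = CS + PS = 361/4 + 361/4 = 361/2

361/2


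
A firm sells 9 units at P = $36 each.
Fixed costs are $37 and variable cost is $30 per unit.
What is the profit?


Total Revenue = P * Q = 36 * 9 = $324
Total Cost = FC + VC*Q = 37 + 30*9 = $307
Profit = TR - TC = 324 - 307 = $17

$17


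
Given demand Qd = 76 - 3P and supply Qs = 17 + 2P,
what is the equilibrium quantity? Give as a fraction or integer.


First find equilibrium price:
76 - 3P = 17 + 2P
P* = 59/5 = 59/5
Then substitute into demand:
Q* = 76 - 3 * 59/5 = 203/5

203/5


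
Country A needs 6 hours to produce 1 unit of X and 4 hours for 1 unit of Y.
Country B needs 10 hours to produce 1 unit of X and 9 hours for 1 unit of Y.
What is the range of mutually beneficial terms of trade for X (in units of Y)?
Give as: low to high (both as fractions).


Opportunity cost of X for Country A = hours_X / hours_Y = 6/4 = 3/2 units of Y
Opportunity cost of X for Country B = hours_X / hours_Y = 10/9 = 10/9 units of Y
Terms of trade must be between the two opportunity costs.
Range: 10/9 to 3/2

10/9 to 3/2


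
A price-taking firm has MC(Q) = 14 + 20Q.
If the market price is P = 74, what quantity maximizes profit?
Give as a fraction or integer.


In perfect competition, profit is maximized where P = MC.
74 = 14 + 20Q
60 = 20Q
Q* = 60/20 = 3

3


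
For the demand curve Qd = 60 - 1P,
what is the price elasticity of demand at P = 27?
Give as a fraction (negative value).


dQ/dP = -1
At P = 27: Q = 60 - 1*27 = 33
E = (dQ/dP)(P/Q) = (-1)(27/33) = -9/11

-9/11


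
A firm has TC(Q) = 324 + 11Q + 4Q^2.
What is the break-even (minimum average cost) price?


AC(Q) = 324/Q + 11 + 4Q
To minimize: dAC/dQ = -324/Q^2 + 4 = 0
Q^2 = 324/4 = 81
Q* = 9
Min AC = 324/9 + 11 + 4*9
Min AC = 36 + 11 + 36 = 83

83


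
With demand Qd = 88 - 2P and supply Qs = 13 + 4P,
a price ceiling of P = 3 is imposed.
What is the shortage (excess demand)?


At P = 3:
Qd = 88 - 2*3 = 82
Qs = 13 + 4*3 = 25
Shortage = Qd - Qs = 82 - 25 = 57

57


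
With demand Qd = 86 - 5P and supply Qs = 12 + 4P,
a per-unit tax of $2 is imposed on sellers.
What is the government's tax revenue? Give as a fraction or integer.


With tax on sellers, new supply: Qs' = 12 + 4(P - 2)
= 4 + 4P
New equilibrium quantity:
Q_new = 364/9
Tax revenue = tax * Q_new = 2 * 364/9 = 728/9

728/9


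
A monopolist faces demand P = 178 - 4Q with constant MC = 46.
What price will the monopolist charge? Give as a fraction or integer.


MR = 178 - 8Q
Set MR = MC: 178 - 8Q = 46
Q* = 33/2
Substitute into demand:
P* = 178 - 4*33/2 = 112

112


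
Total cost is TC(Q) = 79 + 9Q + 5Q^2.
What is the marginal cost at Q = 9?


MC = dTC/dQ = 9 + 2*5*Q
At Q = 9:
MC = 9 + 10*9
MC = 9 + 90 = 99

99


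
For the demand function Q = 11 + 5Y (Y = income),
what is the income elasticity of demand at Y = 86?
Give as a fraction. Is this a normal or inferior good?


dQ/dY = 5
At Y = 86: Q = 11 + 5*86 = 441
Ey = (dQ/dY)(Y/Q) = 5 * 86 / 441 = 430/441
Since Ey > 0, this is a normal good.

430/441 (normal good)


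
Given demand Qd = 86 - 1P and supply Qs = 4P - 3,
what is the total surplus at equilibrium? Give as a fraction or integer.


Find equilibrium: 86 - 1P = 4P - 3
86 + 3 = 5P
P* = 89/5 = 89/5
Q* = 4*89/5 - 3 = 341/5
Inverse demand: P = 86 - Q/1, so P_max = 86
Inverse supply: P = 3/4 + Q/4, so P_min = 3/4
CS = (1/2) * 341/5 * (86 - 89/5) = 116281/50
PS = (1/2) * 341/5 * (89/5 - 3/4) = 116281/200
TS = CS + PS = 116281/50 + 116281/200 = 116281/40

116281/40


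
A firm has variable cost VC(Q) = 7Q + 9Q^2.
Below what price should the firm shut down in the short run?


AVC(Q) = VC(Q)/Q = 7 + 9Q
AVC is increasing in Q, so minimum AVC is at Q -> 0+.
Min AVC = 7
The firm should shut down if P < 7.

7


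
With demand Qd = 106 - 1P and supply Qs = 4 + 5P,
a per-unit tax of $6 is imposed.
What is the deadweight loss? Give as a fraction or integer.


Pre-tax equilibrium quantity: Q* = 89
Post-tax equilibrium quantity: Q_tax = 84
Reduction in quantity: Q* - Q_tax = 5
DWL = (1/2) * tax * (Q* - Q_tax)
DWL = (1/2) * 6 * 5 = 15

15


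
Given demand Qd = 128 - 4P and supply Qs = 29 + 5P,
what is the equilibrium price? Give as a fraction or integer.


At equilibrium, Qd = Qs.
128 - 4P = 29 + 5P
128 - 29 = 4P + 5P
99 = 9P
P* = 99/9 = 11

11


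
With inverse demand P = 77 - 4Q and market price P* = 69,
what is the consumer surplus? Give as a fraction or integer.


Maximum willingness to pay (at Q=0): P_max = 77
Quantity demanded at P* = 69:
Q* = (77 - 69)/4 = 2
CS = (1/2) * Q* * (P_max - P*)
CS = (1/2) * 2 * (77 - 69)
CS = (1/2) * 2 * 8 = 8

8


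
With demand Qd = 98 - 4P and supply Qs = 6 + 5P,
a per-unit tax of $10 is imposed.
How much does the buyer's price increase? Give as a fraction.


With a per-unit tax, the buyer's price increase depends on relative slopes.
Supply slope: d = 5, Demand slope: b = 4
Buyer's price increase = d * tax / (b + d)
= 5 * 10 / (4 + 5)
= 50 / 9 = 50/9

50/9


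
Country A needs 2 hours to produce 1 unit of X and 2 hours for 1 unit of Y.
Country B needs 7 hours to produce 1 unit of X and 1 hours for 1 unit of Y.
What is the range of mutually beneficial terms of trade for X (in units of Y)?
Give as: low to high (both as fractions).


Opportunity cost of X for Country A = hours_X / hours_Y = 2/2 = 1 units of Y
Opportunity cost of X for Country B = hours_X / hours_Y = 7/1 = 7 units of Y
Terms of trade must be between the two opportunity costs.
Range: 1 to 7

1 to 7


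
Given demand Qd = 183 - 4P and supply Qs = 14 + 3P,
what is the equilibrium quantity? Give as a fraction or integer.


First find equilibrium price:
183 - 4P = 14 + 3P
P* = 169/7 = 169/7
Then substitute into demand:
Q* = 183 - 4 * 169/7 = 605/7

605/7


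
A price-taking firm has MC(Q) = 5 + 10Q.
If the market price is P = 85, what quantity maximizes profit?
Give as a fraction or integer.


In perfect competition, profit is maximized where P = MC.
85 = 5 + 10Q
80 = 10Q
Q* = 80/10 = 8

8


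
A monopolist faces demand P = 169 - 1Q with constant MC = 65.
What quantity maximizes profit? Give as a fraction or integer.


TR = P*Q = (169 - 1Q)Q = 169Q - 1Q^2
MR = dTR/dQ = 169 - 2Q
Set MR = MC:
169 - 2Q = 65
104 = 2Q
Q* = 104/2 = 52

52


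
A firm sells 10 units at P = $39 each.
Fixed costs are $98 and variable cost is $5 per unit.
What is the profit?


Total Revenue = P * Q = 39 * 10 = $390
Total Cost = FC + VC*Q = 98 + 5*10 = $148
Profit = TR - TC = 390 - 148 = $242

$242


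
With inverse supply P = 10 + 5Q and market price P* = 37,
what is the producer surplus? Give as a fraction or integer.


Minimum supply price (at Q=0): P_min = 10
Quantity supplied at P* = 37:
Q* = (37 - 10)/5 = 27/5
PS = (1/2) * Q* * (P* - P_min)
PS = (1/2) * 27/5 * (37 - 10)
PS = (1/2) * 27/5 * 27 = 729/10

729/10


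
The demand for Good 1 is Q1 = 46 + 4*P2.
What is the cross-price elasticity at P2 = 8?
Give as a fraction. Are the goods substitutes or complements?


dQ1/dP2 = 4
At P2 = 8: Q1 = 46 + 4*8 = 78
Exy = (dQ1/dP2)(P2/Q1) = 4 * 8 / 78 = 16/39
Since Exy > 0, the goods are substitutes.

16/39 (substitutes)


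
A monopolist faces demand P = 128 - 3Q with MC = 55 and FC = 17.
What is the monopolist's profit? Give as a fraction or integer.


MR = MC: 128 - 6Q = 55
Q* = 73/6
P* = 128 - 3*73/6 = 183/2
Profit = (P* - MC)*Q* - FC
= (183/2 - 55)*73/6 - 17
= 73/2*73/6 - 17
= 5329/12 - 17 = 5125/12

5125/12


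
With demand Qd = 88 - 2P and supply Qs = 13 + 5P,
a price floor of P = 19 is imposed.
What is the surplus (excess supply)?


At P = 19:
Qd = 88 - 2*19 = 50
Qs = 13 + 5*19 = 108
Surplus = Qs - Qd = 108 - 50 = 58

58


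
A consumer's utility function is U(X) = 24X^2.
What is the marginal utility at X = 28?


MU = dU/dX = 24*2*X^(2-1)
MU = 48*X^1
At X = 28:
MU = 48 * 28^1
MU = 48 * 28 = 1344

1344


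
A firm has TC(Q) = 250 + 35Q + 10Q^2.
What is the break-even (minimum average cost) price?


AC(Q) = 250/Q + 35 + 10Q
To minimize: dAC/dQ = -250/Q^2 + 10 = 0
Q^2 = 250/10 = 25
Q* = 5
Min AC = 250/5 + 35 + 10*5
Min AC = 50 + 35 + 50 = 135

135


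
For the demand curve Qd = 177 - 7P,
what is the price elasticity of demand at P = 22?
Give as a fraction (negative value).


dQ/dP = -7
At P = 22: Q = 177 - 7*22 = 23
E = (dQ/dP)(P/Q) = (-7)(22/23) = -154/23

-154/23


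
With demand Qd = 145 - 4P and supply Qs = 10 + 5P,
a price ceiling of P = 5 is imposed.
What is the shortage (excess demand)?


At P = 5:
Qd = 145 - 4*5 = 125
Qs = 10 + 5*5 = 35
Shortage = Qd - Qs = 125 - 35 = 90

90


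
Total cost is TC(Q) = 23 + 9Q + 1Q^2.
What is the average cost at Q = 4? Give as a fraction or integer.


TC(4) = 23 + 9*4 + 1*4^2
TC(4) = 23 + 36 + 16 = 75
AC = TC/Q = 75/4 = 75/4

75/4


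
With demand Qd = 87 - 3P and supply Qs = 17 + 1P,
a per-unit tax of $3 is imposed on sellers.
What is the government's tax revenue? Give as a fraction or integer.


With tax on sellers, new supply: Qs' = 17 + 1(P - 3)
= 14 + 1P
New equilibrium quantity:
Q_new = 129/4
Tax revenue = tax * Q_new = 3 * 129/4 = 387/4

387/4


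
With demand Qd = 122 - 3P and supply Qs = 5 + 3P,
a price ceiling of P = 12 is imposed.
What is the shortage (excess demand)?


At P = 12:
Qd = 122 - 3*12 = 86
Qs = 5 + 3*12 = 41
Shortage = Qd - Qs = 86 - 41 = 45

45


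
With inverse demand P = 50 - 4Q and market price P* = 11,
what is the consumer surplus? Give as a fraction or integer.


Maximum willingness to pay (at Q=0): P_max = 50
Quantity demanded at P* = 11:
Q* = (50 - 11)/4 = 39/4
CS = (1/2) * Q* * (P_max - P*)
CS = (1/2) * 39/4 * (50 - 11)
CS = (1/2) * 39/4 * 39 = 1521/8

1521/8


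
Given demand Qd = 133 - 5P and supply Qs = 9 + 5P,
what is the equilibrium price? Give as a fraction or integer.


At equilibrium, Qd = Qs.
133 - 5P = 9 + 5P
133 - 9 = 5P + 5P
124 = 10P
P* = 124/10 = 62/5

62/5


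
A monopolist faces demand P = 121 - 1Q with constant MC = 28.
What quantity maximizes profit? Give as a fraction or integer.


TR = P*Q = (121 - 1Q)Q = 121Q - 1Q^2
MR = dTR/dQ = 121 - 2Q
Set MR = MC:
121 - 2Q = 28
93 = 2Q
Q* = 93/2 = 93/2

93/2


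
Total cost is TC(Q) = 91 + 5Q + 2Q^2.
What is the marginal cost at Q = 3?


MC = dTC/dQ = 5 + 2*2*Q
At Q = 3:
MC = 5 + 4*3
MC = 5 + 12 = 17

17


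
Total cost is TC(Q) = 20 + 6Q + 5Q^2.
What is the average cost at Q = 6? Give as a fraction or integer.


TC(6) = 20 + 6*6 + 5*6^2
TC(6) = 20 + 36 + 180 = 236
AC = TC/Q = 236/6 = 118/3

118/3


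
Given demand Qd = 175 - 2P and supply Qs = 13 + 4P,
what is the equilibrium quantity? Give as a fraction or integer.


First find equilibrium price:
175 - 2P = 13 + 4P
P* = 162/6 = 27
Then substitute into demand:
Q* = 175 - 2 * 27 = 121

121


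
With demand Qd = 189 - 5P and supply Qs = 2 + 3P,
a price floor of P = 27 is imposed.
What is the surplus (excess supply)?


At P = 27:
Qd = 189 - 5*27 = 54
Qs = 2 + 3*27 = 83
Surplus = Qs - Qd = 83 - 54 = 29

29


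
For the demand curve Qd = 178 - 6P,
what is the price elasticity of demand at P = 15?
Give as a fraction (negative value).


dQ/dP = -6
At P = 15: Q = 178 - 6*15 = 88
E = (dQ/dP)(P/Q) = (-6)(15/88) = -45/44

-45/44


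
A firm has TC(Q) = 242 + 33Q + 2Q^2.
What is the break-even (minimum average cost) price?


AC(Q) = 242/Q + 33 + 2Q
To minimize: dAC/dQ = -242/Q^2 + 2 = 0
Q^2 = 242/2 = 121
Q* = 11
Min AC = 242/11 + 33 + 2*11
Min AC = 22 + 33 + 22 = 77

77


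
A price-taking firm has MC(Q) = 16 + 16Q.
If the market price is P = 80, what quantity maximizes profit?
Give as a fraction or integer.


In perfect competition, profit is maximized where P = MC.
80 = 16 + 16Q
64 = 16Q
Q* = 64/16 = 4

4


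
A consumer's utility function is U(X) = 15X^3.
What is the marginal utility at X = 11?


MU = dU/dX = 15*3*X^(3-1)
MU = 45*X^2
At X = 11:
MU = 45 * 11^2
MU = 45 * 121 = 5445

5445


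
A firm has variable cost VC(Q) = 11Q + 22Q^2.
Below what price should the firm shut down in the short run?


AVC(Q) = VC(Q)/Q = 11 + 22Q
AVC is increasing in Q, so minimum AVC is at Q -> 0+.
Min AVC = 11
The firm should shut down if P < 11.

11


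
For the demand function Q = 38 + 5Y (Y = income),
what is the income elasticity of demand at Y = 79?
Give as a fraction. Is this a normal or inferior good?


dQ/dY = 5
At Y = 79: Q = 38 + 5*79 = 433
Ey = (dQ/dY)(Y/Q) = 5 * 79 / 433 = 395/433
Since Ey > 0, this is a normal good.

395/433 (normal good)


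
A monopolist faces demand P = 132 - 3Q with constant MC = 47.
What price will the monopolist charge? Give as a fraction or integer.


MR = 132 - 6Q
Set MR = MC: 132 - 6Q = 47
Q* = 85/6
Substitute into demand:
P* = 132 - 3*85/6 = 179/2

179/2


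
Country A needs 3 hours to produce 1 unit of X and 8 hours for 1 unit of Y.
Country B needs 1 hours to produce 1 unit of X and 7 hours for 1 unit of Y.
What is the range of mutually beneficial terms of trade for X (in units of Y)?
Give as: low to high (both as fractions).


Opportunity cost of X for Country A = hours_X / hours_Y = 3/8 = 3/8 units of Y
Opportunity cost of X for Country B = hours_X / hours_Y = 1/7 = 1/7 units of Y
Terms of trade must be between the two opportunity costs.
Range: 1/7 to 3/8

1/7 to 3/8


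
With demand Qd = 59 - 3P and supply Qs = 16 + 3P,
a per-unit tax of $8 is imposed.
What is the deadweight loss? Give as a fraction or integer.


Pre-tax equilibrium quantity: Q* = 75/2
Post-tax equilibrium quantity: Q_tax = 51/2
Reduction in quantity: Q* - Q_tax = 12
DWL = (1/2) * tax * (Q* - Q_tax)
DWL = (1/2) * 8 * 12 = 48

48


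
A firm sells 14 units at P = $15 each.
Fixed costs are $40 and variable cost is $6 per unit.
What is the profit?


Total Revenue = P * Q = 15 * 14 = $210
Total Cost = FC + VC*Q = 40 + 6*14 = $124
Profit = TR - TC = 210 - 124 = $86

$86


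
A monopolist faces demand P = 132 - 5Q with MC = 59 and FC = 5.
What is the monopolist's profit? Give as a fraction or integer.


MR = MC: 132 - 10Q = 59
Q* = 73/10
P* = 132 - 5*73/10 = 191/2
Profit = (P* - MC)*Q* - FC
= (191/2 - 59)*73/10 - 5
= 73/2*73/10 - 5
= 5329/20 - 5 = 5229/20

5229/20


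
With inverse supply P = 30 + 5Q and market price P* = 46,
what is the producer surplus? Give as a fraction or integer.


Minimum supply price (at Q=0): P_min = 30
Quantity supplied at P* = 46:
Q* = (46 - 30)/5 = 16/5
PS = (1/2) * Q* * (P* - P_min)
PS = (1/2) * 16/5 * (46 - 30)
PS = (1/2) * 16/5 * 16 = 128/5

128/5


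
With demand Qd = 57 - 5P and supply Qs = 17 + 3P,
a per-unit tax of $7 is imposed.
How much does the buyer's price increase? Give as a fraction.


With a per-unit tax, the buyer's price increase depends on relative slopes.
Supply slope: d = 3, Demand slope: b = 5
Buyer's price increase = d * tax / (b + d)
= 3 * 7 / (5 + 3)
= 21 / 8 = 21/8

21/8
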